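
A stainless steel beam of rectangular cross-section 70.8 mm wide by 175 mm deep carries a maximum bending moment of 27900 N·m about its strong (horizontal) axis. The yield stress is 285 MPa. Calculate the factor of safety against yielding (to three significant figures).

Section modulus S = bh²/6 = 70.8×175²/6 = 361400 mm³.
σ = M/S = 2.7900×10^7/361400 = 77.21 MPa.
n = 285/77.21 = 3.691.

n = 3.69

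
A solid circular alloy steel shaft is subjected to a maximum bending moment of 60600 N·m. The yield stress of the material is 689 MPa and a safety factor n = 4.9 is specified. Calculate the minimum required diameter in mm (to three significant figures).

σ_allow = 689/4.9 = 140.6 MPa.
For a solid circular section σ = 32M/(πd³), so d³ = 32M/(π σ_allow) = 32×6.0600×10^7/(π×140.6) = 4.390×10^6 mm³.
d = 163.7 mm.

d = 164 mm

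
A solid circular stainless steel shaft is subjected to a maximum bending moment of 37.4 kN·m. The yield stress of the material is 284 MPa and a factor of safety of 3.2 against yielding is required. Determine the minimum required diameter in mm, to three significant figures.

d = 163 mm

σ_allow = 284/3.2 = 88.75 MPa.
For a solid circular section σ = 32M/(πd³), so d³ = 32M/(π σ_allow) = 32×3.7400×10^7/(π×88.75) = 4.292×10^6 mm³.
d = 162.5 mm.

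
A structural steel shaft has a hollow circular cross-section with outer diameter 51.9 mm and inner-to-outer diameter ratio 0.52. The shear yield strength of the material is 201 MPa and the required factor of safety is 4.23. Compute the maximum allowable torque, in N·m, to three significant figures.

τ_allow = 201/4.23 = 47.52 MPa.
For a hollow shaft T_allow = τ_allow·πd_o³(1−k⁴)/16 with 1−k⁴ = 0.9269, so πd_o³(1−k⁴)/16 = 25440 mm³.
T_allow = 47.52×25440 = 1.209×10^6 N·mm = 1209 N·m.

T_allow = 1210 N·m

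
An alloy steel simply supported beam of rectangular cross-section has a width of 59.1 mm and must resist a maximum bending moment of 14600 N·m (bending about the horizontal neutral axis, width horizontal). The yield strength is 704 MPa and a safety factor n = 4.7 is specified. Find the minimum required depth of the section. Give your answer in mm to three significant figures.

σ_allow = 704/4.7 = 149.8 MPa.
For a rectangular section σ = 6M/(bh²), so h² = 6M/(b σ_allow) = 6×1.4600×10^7/(59.1×149.8) = 9896 mm².
h = 99.48 mm.

h = 99.5 mm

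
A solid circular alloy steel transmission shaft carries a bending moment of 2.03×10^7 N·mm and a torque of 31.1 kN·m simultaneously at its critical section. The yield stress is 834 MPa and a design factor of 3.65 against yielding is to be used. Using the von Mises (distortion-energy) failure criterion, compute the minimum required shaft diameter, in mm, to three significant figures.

σ_allow = σ_y/n = 834/3.65 = 228.5 MPa.
For a solid shaft σ_b = 32M/(πd³) and τ = 16T/(πd³), so the von Mises stress is σ' = (16/πd³)·√(4M²+3T²).
√(4M²+3T²) = √(4×(2.030×10^7)² + 3×(3.110×10^7)²) = 6.745×10^7 N·mm.
d³ = 16×6.745×10^7/(π×228.5) = 1.503×10^6 mm³.
d = 114.6 mm.

d = 115 mm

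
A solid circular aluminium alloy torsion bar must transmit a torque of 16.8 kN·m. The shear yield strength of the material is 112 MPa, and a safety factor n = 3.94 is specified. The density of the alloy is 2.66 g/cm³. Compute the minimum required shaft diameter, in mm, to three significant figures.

d = 144 mm

Allowable shear stress τ_allow = 112/3.94 = 28.43 MPa.
For a solid shaft τ = 16T/(πd³), so d³ = 16T/(π τ_allow) = 16×1.6800×10^7/(π×28.43) = 3.010×10^6 mm³.
d = (3.010×10^6)^(1/3) = 144.4 mm.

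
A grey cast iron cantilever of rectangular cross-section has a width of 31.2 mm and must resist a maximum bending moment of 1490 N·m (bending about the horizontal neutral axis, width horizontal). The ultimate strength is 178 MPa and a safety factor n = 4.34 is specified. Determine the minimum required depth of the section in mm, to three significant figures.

σ_allow = 178/4.34 = 41.01 MPa.
For a rectangular section σ = 6M/(bh²), so h² = 6M/(b σ_allow) = 6×1490000/(31.2×41.01) = 6986 mm².
h = 83.58 mm.

h = 83.6 mm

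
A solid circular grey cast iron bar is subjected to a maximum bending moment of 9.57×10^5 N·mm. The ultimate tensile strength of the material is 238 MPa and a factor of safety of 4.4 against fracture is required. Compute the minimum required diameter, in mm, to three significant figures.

d = 56.5 mm

σ_allow = 238/4.4 = 54.09 MPa.
For a solid circular section σ = 32M/(πd³), so d³ = 32M/(π σ_allow) = 32×957000/(π×54.09) = 180200 mm³.
d = 56.48 mm.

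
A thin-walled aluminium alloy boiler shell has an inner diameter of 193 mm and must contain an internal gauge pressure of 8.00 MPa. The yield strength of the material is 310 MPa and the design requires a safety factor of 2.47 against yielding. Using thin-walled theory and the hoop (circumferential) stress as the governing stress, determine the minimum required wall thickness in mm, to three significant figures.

t = 6.15 mm

σ_allow = 310/2.47 = 125.5 MPa.
Hoop stress σ_h = pD/(2t), so t = pD/(2σ_allow) = 8.00×193/(2×125.5) = 6.151 mm.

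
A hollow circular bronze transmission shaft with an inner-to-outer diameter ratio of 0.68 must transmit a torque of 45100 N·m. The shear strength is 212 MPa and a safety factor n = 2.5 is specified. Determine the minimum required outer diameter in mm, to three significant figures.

d_o = 151 mm

τ_allow = 212/2.5 = 84.80 MPa.
For a hollow shaft τ = 16T/[πd_o³(1−k⁴)] with k = 0.68, so 1−k⁴ = 0.7862.
d_o³ = 16T/[π τ_allow (1−k⁴)] = 16×4.5100×10^7/(π×84.80×0.7862) = 3.445×10^6 mm³.
d_o = 151.0 mm.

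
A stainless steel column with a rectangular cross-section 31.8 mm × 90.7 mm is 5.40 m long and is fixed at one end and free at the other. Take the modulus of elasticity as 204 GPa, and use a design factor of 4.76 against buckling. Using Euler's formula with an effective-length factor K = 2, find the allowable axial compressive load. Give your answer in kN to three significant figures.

P_allow = 0.881 kN

Buckling occurs about the weak axis: I_min = h·b³/12 = 90.7×31.8³/12 = 243100 mm⁴ (b = 31.8 mm is the smaller dimension).
Effective length L_e = KL = 2×5.40 m = 10800 mm.
Euler critical load P_cr = π²EI/L_e² = π²×204000×243100/10800² = 4196 N.
P_allow = P_cr/n = 4196/4.76 = 881.4 N.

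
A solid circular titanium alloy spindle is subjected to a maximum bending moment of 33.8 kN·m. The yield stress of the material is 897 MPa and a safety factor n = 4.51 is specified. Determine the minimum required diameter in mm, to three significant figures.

d = 120 mm

σ_allow = 897/4.51 = 198.9 MPa.
For a solid circular section σ = 32M/(πd³), so d³ = 32M/(π σ_allow) = 32×3.3800×10^7/(π×198.9) = 1.731×10^6 mm³.
d = 120.1 mm.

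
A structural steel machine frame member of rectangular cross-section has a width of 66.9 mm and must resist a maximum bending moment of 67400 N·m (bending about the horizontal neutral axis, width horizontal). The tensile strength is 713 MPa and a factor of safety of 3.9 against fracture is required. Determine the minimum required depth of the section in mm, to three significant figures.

σ_allow = 713/3.9 = 182.8 MPa.
For a rectangular section σ = 6M/(bh²), so h² = 6M/(b σ_allow) = 6×6.7400×10^7/(66.9×182.8) = 33060 mm².
h = 181.8 mm.

h = 182 mm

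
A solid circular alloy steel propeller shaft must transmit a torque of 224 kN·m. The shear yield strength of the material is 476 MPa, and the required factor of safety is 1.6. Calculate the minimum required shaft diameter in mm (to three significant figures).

Allowable shear stress τ_allow = 476/1.6 = 297.5 MPa.
For a solid shaft τ = 16T/(πd³), so d³ = 16T/(π τ_allow) = 16×2.2400×10^8/(π×297.5) = 3.835×10^6 mm³.
d = (3.835×10^6)^(1/3) = 156.5 mm.

d = 157 mm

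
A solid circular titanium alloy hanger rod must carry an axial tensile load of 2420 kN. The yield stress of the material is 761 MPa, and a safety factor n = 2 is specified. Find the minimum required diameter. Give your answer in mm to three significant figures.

Allowable stress σ_allow = 761/2 = 380.5 MPa.
Required area A = F/σ_allow = 2420000/380.5 = 6360 mm².
A = πd²/4 → d = √(4A/π) = 89.99 mm.

d = 90.0 mm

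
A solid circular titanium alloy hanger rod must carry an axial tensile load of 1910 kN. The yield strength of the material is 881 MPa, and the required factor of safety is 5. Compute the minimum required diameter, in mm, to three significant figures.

d = 117 mm

Allowable stress σ_allow = 881/5 = 176.2 MPa.
Required area A = F/σ_allow = 1910000/176.2 = 10840 mm².
A = πd²/4 → d = √(4A/π) = 117.5 mm.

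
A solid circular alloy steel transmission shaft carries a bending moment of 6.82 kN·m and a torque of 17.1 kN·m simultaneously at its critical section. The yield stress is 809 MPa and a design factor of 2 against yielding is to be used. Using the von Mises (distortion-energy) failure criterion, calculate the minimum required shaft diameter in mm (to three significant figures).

σ_allow = σ_y/n = 809/2 = 404.5 MPa.
For a solid shaft σ_b = 32M/(πd³) and τ = 16T/(πd³), so the von Mises stress is σ' = (16/πd³)·√(4M²+3T²).
√(4M²+3T²) = √(4×(6.820×10^6)² + 3×(1.710×10^7)²) = 3.261×10^7 N·mm.
d³ = 16×3.261×10^7/(π×404.5) = 410600 mm³.
d = 74.32 mm.

d = 74.3 mm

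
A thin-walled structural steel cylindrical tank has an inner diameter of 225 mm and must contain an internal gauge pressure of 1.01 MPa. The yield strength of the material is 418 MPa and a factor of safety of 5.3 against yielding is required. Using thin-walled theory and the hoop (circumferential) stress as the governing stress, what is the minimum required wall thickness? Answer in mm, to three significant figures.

t = 1.44 mm

σ_allow = 418/5.3 = 78.87 MPa.
Hoop stress σ_h = pD/(2t), so t = pD/(2σ_allow) = 1.01×225/(2×78.87) = 1.441 mm.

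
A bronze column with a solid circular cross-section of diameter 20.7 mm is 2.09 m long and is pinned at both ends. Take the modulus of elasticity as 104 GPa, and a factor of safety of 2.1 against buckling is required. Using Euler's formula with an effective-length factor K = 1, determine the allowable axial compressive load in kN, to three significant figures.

I = πd⁴/64 = π×20.7⁴/64 = 9013 mm⁴.
Effective length L_e = KL = 1×2.09 m = 2090 mm.
Euler critical load P_cr = π²EI/L_e² = π²×104000×9013/2090² = 2118 N.
P_allow = P_cr/n = 2118/2.1 = 1008 N.

P_allow = 1.01 kN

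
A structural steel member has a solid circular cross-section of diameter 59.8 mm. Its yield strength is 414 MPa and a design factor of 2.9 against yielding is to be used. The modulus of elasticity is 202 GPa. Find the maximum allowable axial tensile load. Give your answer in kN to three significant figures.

σ_allow = 414/2.9 = 142.8 MPa.
A = πd²/4 = π×59.8²/4 = 2809 mm².
F_allow = σ_allow × A = 142.8×2809 = 401000 N.

F_allow = 401 kN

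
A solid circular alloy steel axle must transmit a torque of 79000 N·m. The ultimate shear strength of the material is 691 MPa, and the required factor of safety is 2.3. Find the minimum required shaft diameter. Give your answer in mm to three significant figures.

Allowable shear stress τ_allow = 691/2.3 = 300.4 MPa.
For a solid shaft τ = 16T/(πd³), so d³ = 16T/(π τ_allow) = 16×7.9000×10^7/(π×300.4) = 1.339×10^6 mm³.
d = (1.339×10^6)^(1/3) = 110.2 mm.

d = 110 mm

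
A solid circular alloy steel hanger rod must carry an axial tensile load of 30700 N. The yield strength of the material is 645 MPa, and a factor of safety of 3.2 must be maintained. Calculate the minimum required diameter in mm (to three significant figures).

d = 13.9 mm

Allowable stress σ_allow = 645/3.2 = 201.6 MPa.
Required area A = F/σ_allow = 30700/201.6 = 152.3 mm².
A = πd²/4 → d = √(4A/π) = 13.93 mm.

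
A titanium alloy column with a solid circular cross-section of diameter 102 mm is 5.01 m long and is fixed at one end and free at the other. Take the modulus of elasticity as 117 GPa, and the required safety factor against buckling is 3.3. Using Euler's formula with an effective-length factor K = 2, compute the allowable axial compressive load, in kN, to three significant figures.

P_allow = 18.5 kN

I = πd⁴/64 = π×102⁴/64 = 5.313×10^6 mm⁴.
Effective length L_e = KL = 2×5.01 m = 10020 mm.
Euler critical load P_cr = π²EI/L_e² = π²×117000×5.313×10^6/10020² = 61110 N.
P_allow = P_cr/n = 61110/3.3 = 18520 N.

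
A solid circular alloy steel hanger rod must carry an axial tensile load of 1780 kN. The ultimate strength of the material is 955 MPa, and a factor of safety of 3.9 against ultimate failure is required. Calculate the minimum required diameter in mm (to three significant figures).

Allowable stress σ_allow = 955/3.9 = 244.9 MPa.
Required area A = F/σ_allow = 1780000/244.9 = 7269 mm².
A = πd²/4 → d = √(4A/π) = 96.20 mm.

d = 96.2 mm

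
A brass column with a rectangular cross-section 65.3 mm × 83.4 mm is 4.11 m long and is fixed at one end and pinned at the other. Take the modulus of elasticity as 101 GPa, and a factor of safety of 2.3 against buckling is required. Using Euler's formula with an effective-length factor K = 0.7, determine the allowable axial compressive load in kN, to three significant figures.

P_allow = 101 kN

Buckling occurs about the weak axis: I_min = h·b³/12 = 83.4×65.3³/12 = 1.935×10^6 mm⁴ (b = 65.3 mm is the smaller dimension).
Effective length L_e = KL = 0.7×4.11 m = 2877 mm.
Euler critical load P_cr = π²EI/L_e² = π²×101000×1.935×10^6/2877² = 233100 N.
P_allow = P_cr/n = 233100/2.3 = 101300 N.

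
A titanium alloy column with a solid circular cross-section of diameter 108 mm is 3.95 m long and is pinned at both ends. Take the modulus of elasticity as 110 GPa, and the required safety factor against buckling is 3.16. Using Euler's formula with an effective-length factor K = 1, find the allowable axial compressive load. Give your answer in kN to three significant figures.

I = πd⁴/64 = π×108⁴/64 = 6.678×10^6 mm⁴.
Effective length L_e = KL = 1×3.95 m = 3950 mm.
Euler critical load P_cr = π²EI/L_e² = π²×110000×6.678×10^6/3950² = 464700 N.
P_allow = P_cr/n = 464700/3.16 = 147100 N.

P_allow = 147 kN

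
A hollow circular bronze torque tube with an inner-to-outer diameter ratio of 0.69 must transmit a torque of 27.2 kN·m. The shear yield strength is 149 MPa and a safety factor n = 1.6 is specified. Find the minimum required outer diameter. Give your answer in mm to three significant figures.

τ_allow = 149/1.6 = 93.12 MPa.
For a hollow shaft τ = 16T/[πd_o³(1−k⁴)] with k = 0.69, so 1−k⁴ = 0.7733.
d_o³ = 16T/[π τ_allow (1−k⁴)] = 16×2.7200×10^7/(π×93.12×0.7733) = 1.924×10^6 mm³.
d_o = 124.4 mm.

d_o = 124 mm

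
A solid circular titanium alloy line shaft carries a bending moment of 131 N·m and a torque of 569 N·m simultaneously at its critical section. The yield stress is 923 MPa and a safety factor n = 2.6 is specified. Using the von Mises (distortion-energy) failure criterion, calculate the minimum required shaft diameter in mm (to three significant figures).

σ_allow = σ_y/n = 923/2.6 = 355.0 MPa.
For a solid shaft σ_b = 32M/(πd³) and τ = 16T/(πd³), so the von Mises stress is σ' = (16/πd³)·√(4M²+3T²).
√(4M²+3T²) = √(4×(131000)² + 3×(569000)²) = 1.020×10^6 N·mm.
d³ = 16×1.020×10^6/(π×355.0) = 14630 mm³.
d = 24.46 mm.

d = 24.5 mm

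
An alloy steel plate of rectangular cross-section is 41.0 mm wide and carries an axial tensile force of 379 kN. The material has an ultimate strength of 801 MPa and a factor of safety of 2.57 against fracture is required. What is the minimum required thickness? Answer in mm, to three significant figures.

t = 29.7 mm

σ_allow = 801/2.57 = 311.7 MPa.
Required area A = F/σ_allow = 379000/311.7 = 1216 mm².
t = A/w = 1216/41.0 = 29.66 mm.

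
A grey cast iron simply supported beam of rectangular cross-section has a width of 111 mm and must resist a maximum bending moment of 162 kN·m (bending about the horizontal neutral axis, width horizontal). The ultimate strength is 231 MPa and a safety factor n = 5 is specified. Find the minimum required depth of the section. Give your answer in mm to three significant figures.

h = 435 mm

σ_allow = 231/5 = 46.20 MPa.
For a rectangular section σ = 6M/(bh²), so h² = 6M/(b σ_allow) = 6×1.6200×10^8/(111×46.20) = 189500 mm².
h = 435.4 mm.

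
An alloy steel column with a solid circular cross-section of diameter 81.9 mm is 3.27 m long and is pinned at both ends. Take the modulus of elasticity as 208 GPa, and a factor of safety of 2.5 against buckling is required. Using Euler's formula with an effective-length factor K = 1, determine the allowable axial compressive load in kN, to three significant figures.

P_allow = 170 kN

I = πd⁴/64 = π×81.9⁴/64 = 2.209×10^6 mm⁴.
Effective length L_e = KL = 1×3.27 m = 3270 mm.
Euler critical load P_cr = π²EI/L_e² = π²×208000×2.209×10^6/3270² = 424000 N.
P_allow = P_cr/n = 424000/2.5 = 169600 N.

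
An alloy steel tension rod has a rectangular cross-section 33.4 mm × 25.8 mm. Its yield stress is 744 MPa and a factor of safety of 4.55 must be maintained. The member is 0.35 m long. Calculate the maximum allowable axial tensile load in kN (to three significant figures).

F_allow = 141 kN

σ_allow = 744/4.55 = 163.5 MPa.
A = 33.4×25.8 = 861.7 mm².
F_allow = σ_allow × A = 163.5×861.7 = 140900 N.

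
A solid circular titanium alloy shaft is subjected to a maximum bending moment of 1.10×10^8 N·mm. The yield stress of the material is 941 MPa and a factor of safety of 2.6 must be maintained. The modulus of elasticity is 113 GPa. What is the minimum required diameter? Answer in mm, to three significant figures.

σ_allow = 941/2.6 = 361.9 MPa.
For a solid circular section σ = 32M/(πd³), so d³ = 32M/(π σ_allow) = 32×1.1000×10^8/(π×361.9) = 3.096×10^6 mm³.
d = 145.7 mm.

d = 146 mm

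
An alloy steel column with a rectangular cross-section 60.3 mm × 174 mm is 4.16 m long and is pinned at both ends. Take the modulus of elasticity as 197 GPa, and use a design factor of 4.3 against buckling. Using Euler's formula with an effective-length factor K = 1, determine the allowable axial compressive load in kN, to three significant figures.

Buckling occurs about the weak axis: I_min = h·b³/12 = 174×60.3³/12 = 3.179×10^6 mm⁴ (b = 60.3 mm is the smaller dimension).
Effective length L_e = KL = 1×4.16 m = 4160 mm.
Euler critical load P_cr = π²EI/L_e² = π²×197000×3.179×10^6/4160² = 357200 N.
P_allow = P_cr/n = 357200/4.3 = 83070 N.

P_allow = 83.1 kN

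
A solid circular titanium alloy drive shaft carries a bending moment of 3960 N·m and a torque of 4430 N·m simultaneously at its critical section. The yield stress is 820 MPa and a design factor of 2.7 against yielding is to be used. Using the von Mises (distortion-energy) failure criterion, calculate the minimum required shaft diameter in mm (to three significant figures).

σ_allow = σ_y/n = 820/2.7 = 303.7 MPa.
For a solid shaft σ_b = 32M/(πd³) and τ = 16T/(πd³), so the von Mises stress is σ' = (16/πd³)·√(4M²+3T²).
√(4M²+3T²) = √(4×(3.960×10^6)² + 3×(4.430×10^6)²) = 1.103×10^7 N·mm.
d³ = 16×1.103×10^7/(π×303.7) = 184900 mm³.
d = 56.97 mm.

d = 57.0 mm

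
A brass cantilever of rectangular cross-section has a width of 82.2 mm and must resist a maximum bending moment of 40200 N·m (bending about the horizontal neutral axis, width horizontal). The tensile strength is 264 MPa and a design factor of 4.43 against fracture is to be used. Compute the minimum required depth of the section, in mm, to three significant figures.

σ_allow = 264/4.43 = 59.59 MPa.
For a rectangular section σ = 6M/(bh²), so h² = 6M/(b σ_allow) = 6×4.0200×10^7/(82.2×59.59) = 49240 mm².
h = 221.9 mm.

h = 222 mm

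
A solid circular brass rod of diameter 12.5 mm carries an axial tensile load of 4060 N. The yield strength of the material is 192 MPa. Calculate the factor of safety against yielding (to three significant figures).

n = 5.80

A = πd²/4 = 122.7 mm².
σ = F/A = 4060.0/122.7 = 33.08 MPa.
n = 192/33.08 = 5.803.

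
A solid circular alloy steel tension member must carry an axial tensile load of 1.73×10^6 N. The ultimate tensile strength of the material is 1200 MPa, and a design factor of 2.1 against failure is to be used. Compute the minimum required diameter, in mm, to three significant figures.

d = 62.1 mm

Allowable stress σ_allow = 1200/2.1 = 571.4 MPa.
Required area A = F/σ_allow = 1730000/571.4 = 3028 mm².
A = πd²/4 → d = √(4A/π) = 62.09 mm.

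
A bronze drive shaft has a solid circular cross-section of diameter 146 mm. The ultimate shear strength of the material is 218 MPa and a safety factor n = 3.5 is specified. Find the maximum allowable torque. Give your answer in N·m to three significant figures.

τ_allow = 218/3.5 = 62.29 MPa.
For a solid shaft T_allow = τ_allow·πd³/16; πd³/16 = π×146³/16 = 611100 mm³.
T_allow = 62.29×611100 = 3.806×10^7 N·mm = 38060 N·m.

T_allow = 38100 N·m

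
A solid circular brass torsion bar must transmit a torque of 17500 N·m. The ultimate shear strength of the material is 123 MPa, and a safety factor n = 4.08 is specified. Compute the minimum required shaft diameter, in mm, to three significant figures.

Allowable shear stress τ_allow = 123/4.08 = 30.15 MPa.
For a solid shaft τ = 16T/(πd³), so d³ = 16T/(π τ_allow) = 16×1.7500×10^7/(π×30.15) = 2.956×10^6 mm³.
d = (2.956×10^6)^(1/3) = 143.5 mm.

d = 144 mm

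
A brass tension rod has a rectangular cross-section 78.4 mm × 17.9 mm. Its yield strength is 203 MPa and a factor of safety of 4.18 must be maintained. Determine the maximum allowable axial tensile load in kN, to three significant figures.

σ_allow = 203/4.18 = 48.56 MPa.
A = 78.4×17.9 = 1403 mm².
F_allow = σ_allow × A = 48.56×1403 = 68150 N.

F_allow = 68.2 kN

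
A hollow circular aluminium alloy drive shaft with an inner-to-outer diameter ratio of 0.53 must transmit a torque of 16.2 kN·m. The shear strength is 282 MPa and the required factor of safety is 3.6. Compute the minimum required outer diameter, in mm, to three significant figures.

d_o = 105 mm

τ_allow = 282/3.6 = 78.33 MPa.
For a hollow shaft τ = 16T/[πd_o³(1−k⁴)] with k = 0.53, so 1−k⁴ = 0.9211.
d_o³ = 16T/[π τ_allow (1−k⁴)] = 16×1.6200×10^7/(π×78.33×0.9211) = 1.143×10^6 mm³.
d_o = 104.6 mm.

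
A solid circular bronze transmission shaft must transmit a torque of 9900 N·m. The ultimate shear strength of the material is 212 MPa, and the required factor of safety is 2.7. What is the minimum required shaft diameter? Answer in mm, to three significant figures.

d = 86.3 mm

Allowable shear stress τ_allow = 212/2.7 = 78.52 MPa.
For a solid shaft τ = 16T/(πd³), so d³ = 16T/(π τ_allow) = 16×9900000/(π×78.52) = 642100 mm³.
d = (642100)^(1/3) = 86.27 mm.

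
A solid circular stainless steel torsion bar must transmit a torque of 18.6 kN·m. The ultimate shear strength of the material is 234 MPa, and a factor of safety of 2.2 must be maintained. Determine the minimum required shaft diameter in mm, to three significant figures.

d = 96.2 mm

Allowable shear stress τ_allow = 234/2.2 = 106.4 MPa.
For a solid shaft τ = 16T/(πd³), so d³ = 16T/(π τ_allow) = 16×1.8600×10^7/(π×106.4) = 890600 mm³.
d = (890600)^(1/3) = 96.21 mm.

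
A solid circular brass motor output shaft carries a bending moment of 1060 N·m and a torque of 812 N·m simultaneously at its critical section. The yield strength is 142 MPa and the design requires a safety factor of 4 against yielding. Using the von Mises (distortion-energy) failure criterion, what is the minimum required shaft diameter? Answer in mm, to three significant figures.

σ_allow = σ_y/n = 142/4 = 35.50 MPa.
For a solid shaft σ_b = 32M/(πd³) and τ = 16T/(πd³), so the von Mises stress is σ' = (16/πd³)·√(4M²+3T²).
√(4M²+3T²) = √(4×(1.060×10^6)² + 3×(812000)²) = 2.544×10^6 N·mm.
d³ = 16×2.544×10^6/(π×35.50) = 365000 mm³.
d = 71.46 mm.

d = 71.5 mm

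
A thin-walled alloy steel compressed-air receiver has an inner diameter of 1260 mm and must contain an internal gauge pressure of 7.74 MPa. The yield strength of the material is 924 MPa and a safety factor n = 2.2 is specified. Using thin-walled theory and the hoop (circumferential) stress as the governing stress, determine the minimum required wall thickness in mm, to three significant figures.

t = 11.6 mm

σ_allow = 924/2.2 = 420.0 MPa.
Hoop stress σ_h = pD/(2t), so t = pD/(2σ_allow) = 7.74×1260/(2×420.0) = 11.61 mm.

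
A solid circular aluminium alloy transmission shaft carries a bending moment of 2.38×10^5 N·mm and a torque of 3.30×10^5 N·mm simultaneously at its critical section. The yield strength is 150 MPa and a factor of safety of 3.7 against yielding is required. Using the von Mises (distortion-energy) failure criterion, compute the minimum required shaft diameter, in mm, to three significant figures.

d = 45.4 mm

σ_allow = σ_y/n = 150/3.7 = 40.54 MPa.
For a solid shaft σ_b = 32M/(πd³) and τ = 16T/(πd³), so the von Mises stress is σ' = (16/πd³)·√(4M²+3T²).
√(4M²+3T²) = √(4×(238000)² + 3×(330000)²) = 743800 N·mm.
d³ = 16×743800/(π×40.54) = 93440 mm³.
d = 45.38 mm.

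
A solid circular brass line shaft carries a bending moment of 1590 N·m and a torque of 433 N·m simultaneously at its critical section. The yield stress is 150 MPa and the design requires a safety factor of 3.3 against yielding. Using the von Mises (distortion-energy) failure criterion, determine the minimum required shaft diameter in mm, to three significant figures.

σ_allow = σ_y/n = 150/3.3 = 45.45 MPa.
For a solid shaft σ_b = 32M/(πd³) and τ = 16T/(πd³), so the von Mises stress is σ' = (16/πd³)·√(4M²+3T²).
√(4M²+3T²) = √(4×(1.590×10^6)² + 3×(433000)²) = 3.267×10^6 N·mm.
d³ = 16×3.267×10^6/(π×45.45) = 366100 mm³.
d = 71.54 mm.

d = 71.5 mm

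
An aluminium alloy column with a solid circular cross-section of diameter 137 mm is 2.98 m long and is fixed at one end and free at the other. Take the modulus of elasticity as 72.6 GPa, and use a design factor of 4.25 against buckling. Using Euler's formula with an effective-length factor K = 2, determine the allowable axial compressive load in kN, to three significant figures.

I = πd⁴/64 = π×137⁴/64 = 1.729×10^7 mm⁴.
Effective length L_e = KL = 2×2.98 m = 5960 mm.
Euler critical load P_cr = π²EI/L_e² = π²×72600×1.729×10^7/5960² = 348800 N.
P_allow = P_cr/n = 348800/4.25 = 82070 N.

P_allow = 82.1 kN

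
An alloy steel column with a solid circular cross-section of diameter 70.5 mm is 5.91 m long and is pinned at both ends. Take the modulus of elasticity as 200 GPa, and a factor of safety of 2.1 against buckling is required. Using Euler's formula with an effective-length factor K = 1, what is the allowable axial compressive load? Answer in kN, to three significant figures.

I = πd⁴/64 = π×70.5⁴/64 = 1.213×10^6 mm⁴.
Effective length L_e = KL = 1×5.91 m = 5910 mm.
Euler critical load P_cr = π²EI/L_e² = π²×200000×1.213×10^6/5910² = 68530 N.
P_allow = P_cr/n = 68530/2.1 = 32630 N.

P_allow = 32.6 kN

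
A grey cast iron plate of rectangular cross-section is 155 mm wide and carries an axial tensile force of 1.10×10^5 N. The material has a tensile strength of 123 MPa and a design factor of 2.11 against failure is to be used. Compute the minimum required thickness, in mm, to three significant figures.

σ_allow = 123/2.11 = 58.29 MPa.
Required area A = F/σ_allow = 110000/58.29 = 1887 mm².
t = A/w = 1887/155 = 12.17 mm.

t = 12.2 mm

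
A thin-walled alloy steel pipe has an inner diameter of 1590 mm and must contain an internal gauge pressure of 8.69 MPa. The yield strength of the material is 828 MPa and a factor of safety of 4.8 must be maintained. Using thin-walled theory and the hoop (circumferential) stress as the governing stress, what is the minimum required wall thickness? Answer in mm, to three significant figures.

σ_allow = 828/4.8 = 172.5 MPa.
Hoop stress σ_h = pD/(2t), so t = pD/(2σ_allow) = 8.69×1590/(2×172.5) = 40.05 mm.

t = 40.0 mm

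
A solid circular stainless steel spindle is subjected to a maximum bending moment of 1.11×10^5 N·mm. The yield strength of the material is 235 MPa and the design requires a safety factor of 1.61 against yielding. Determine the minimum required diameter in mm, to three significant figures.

σ_allow = 235/1.61 = 146.0 MPa.
For a solid circular section σ = 32M/(πd³), so d³ = 32M/(π σ_allow) = 32×111000/(π×146.0) = 7746 mm³.
d = 19.79 mm.

d = 19.8 mm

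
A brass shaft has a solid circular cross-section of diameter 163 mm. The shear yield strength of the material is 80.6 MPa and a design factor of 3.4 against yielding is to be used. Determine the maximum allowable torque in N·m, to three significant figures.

τ_allow = 80.6/3.4 = 23.71 MPa.
For a solid shaft T_allow = τ_allow·πd³/16; πd³/16 = π×163³/16 = 850300 mm³.
T_allow = 23.71×850300 = 2.016×10^7 N·mm = 20160 N·m.

T_allow = 20200 N·m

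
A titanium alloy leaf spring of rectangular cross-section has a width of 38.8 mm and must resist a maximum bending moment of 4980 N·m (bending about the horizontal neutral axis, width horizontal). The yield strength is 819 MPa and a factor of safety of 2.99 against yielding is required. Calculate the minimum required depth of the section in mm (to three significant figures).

σ_allow = 819/2.99 = 273.9 MPa.
For a rectangular section σ = 6M/(bh²), so h² = 6M/(b σ_allow) = 6×4980000/(38.8×273.9) = 2811 mm².
h = 53.02 mm.

h = 53.0 mm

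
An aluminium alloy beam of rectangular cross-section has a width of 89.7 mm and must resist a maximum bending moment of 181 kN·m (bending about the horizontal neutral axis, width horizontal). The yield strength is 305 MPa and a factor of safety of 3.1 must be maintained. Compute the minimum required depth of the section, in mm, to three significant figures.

σ_allow = 305/3.1 = 98.39 MPa.
For a rectangular section σ = 6M/(bh²), so h² = 6M/(b σ_allow) = 6×1.8100×10^8/(89.7×98.39) = 123100 mm².
h = 350.8 mm.

h = 351 mm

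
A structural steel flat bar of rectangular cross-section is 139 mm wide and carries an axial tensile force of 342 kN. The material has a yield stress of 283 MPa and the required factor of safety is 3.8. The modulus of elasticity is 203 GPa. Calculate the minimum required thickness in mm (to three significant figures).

σ_allow = 283/3.8 = 74.47 MPa.
Required area A = F/σ_allow = 342000/74.47 = 4592 mm².
t = A/w = 4592/139 = 33.04 mm.

t = 33.0 mm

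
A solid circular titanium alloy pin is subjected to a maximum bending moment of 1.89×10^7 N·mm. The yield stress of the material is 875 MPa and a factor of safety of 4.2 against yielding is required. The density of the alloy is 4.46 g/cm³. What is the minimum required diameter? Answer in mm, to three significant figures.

d = 97.4 mm

σ_allow = 875/4.2 = 208.3 MPa.
For a solid circular section σ = 32M/(πd³), so d³ = 32M/(π σ_allow) = 32×1.8900×10^7/(π×208.3) = 924100 mm³.
d = 97.40 mm.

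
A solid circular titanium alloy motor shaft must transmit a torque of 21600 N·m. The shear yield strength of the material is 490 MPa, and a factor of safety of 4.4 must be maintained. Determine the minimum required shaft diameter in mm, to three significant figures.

Allowable shear stress τ_allow = 490/4.4 = 111.4 MPa.
For a solid shaft τ = 16T/(πd³), so d³ = 16T/(π τ_allow) = 16×2.1600×10^7/(π×111.4) = 987800 mm³.
d = (987800)^(1/3) = 99.59 mm.

d = 99.6 mm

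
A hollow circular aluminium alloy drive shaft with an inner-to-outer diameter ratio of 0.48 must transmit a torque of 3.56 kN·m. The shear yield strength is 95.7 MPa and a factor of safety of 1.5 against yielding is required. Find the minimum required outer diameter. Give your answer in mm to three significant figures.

τ_allow = 95.7/1.5 = 63.80 MPa.
For a hollow shaft τ = 16T/[πd_o³(1−k⁴)] with k = 0.48, so 1−k⁴ = 0.9469.
d_o³ = 16T/[π τ_allow (1−k⁴)] = 16×3560000/(π×63.80×0.9469) = 300100 mm³.
d_o = 66.95 mm.

d_o = 67.0 mm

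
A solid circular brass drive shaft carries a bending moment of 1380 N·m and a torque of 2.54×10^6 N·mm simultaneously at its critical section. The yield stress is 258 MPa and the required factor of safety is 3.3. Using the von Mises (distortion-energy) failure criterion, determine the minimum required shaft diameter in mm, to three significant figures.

σ_allow = σ_y/n = 258/3.3 = 78.18 MPa.
For a solid shaft σ_b = 32M/(πd³) and τ = 16T/(πd³), so the von Mises stress is σ' = (16/πd³)·√(4M²+3T²).
√(4M²+3T²) = √(4×(1.380×10^6)² + 3×(2.540×10^6)²) = 5.193×10^6 N·mm.
d³ = 16×5.193×10^6/(π×78.18) = 338300 mm³.
d = 69.68 mm.

d = 69.7 mm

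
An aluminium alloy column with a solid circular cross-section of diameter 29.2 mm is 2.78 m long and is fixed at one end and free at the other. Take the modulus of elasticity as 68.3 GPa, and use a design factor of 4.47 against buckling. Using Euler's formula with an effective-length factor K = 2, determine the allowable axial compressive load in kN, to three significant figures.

P_allow = 0.174 kN

I = πd⁴/64 = π×29.2⁴/64 = 35690 mm⁴.
Effective length L_e = KL = 2×2.78 m = 5560 mm.
Euler critical load P_cr = π²EI/L_e² = π²×68300×35690/5560² = 778.2 N.
P_allow = P_cr/n = 778.2/4.47 = 174.1 N.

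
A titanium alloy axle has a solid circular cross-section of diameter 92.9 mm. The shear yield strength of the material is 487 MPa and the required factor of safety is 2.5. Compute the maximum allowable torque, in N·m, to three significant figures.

T_allow = 30700 N·m

τ_allow = 487/2.5 = 194.8 MPa.
For a solid shaft T_allow = τ_allow·πd³/16; πd³/16 = π×92.9³/16 = 157400 mm³.
T_allow = 194.8×157400 = 3.067×10^7 N·mm = 30670 N·m.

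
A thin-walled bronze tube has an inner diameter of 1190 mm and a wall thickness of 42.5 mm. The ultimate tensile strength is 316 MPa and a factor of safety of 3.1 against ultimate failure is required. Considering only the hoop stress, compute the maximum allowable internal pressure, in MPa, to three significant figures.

p_allow = 7.28 MPa

σ_allow = 316/3.1 = 101.9 MPa.
σ_h = pD/(2t) → p_allow = 2σ_allow t/D = 2×101.9×42.5/1190 = 7.281 MPa.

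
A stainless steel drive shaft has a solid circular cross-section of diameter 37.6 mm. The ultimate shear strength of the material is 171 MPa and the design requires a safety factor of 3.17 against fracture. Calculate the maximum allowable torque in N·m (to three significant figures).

τ_allow = 171/3.17 = 53.94 MPa.
For a solid shaft T_allow = τ_allow·πd³/16; πd³/16 = π×37.6³/16 = 10440 mm³.
T_allow = 53.94×10440 = 563000 N·mm = 563.0 N·m.

T_allow = 563 N·m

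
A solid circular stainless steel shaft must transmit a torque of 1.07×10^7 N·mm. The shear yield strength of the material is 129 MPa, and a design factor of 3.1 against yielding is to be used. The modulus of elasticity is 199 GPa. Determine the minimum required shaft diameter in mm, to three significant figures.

d = 109 mm

Allowable shear stress τ_allow = 129/3.1 = 41.61 MPa.
For a solid shaft τ = 16T/(πd³), so d³ = 16T/(π τ_allow) = 16×1.0700×10^7/(π×41.61) = 1.310×10^6 mm³.
d = (1.310×10^6)^(1/3) = 109.4 mm.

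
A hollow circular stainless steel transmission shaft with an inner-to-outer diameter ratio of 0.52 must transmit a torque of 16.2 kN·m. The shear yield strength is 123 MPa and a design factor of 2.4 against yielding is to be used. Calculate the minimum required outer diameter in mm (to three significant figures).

d_o = 120 mm

τ_allow = 123/2.4 = 51.25 MPa.
For a hollow shaft τ = 16T/[πd_o³(1−k⁴)] with k = 0.52, so 1−k⁴ = 0.9269.
d_o³ = 16T/[π τ_allow (1−k⁴)] = 16×1.6200×10^7/(π×51.25×0.9269) = 1.737×10^6 mm³.
d_o = 120.2 mm.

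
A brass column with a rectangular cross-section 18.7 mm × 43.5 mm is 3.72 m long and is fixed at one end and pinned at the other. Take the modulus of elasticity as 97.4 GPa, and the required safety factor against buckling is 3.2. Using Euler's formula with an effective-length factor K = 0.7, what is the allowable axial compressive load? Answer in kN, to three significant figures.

P_allow = 1.05 kN

Buckling occurs about the weak axis: I_min = h·b³/12 = 43.5×18.7³/12 = 23700 mm⁴ (b = 18.7 mm is the smaller dimension).
Effective length L_e = KL = 0.7×3.72 m = 2604 mm.
Euler critical load P_cr = π²EI/L_e² = π²×97400×23700/2604² = 3361 N.
P_allow = P_cr/n = 3361/3.2 = 1050 N.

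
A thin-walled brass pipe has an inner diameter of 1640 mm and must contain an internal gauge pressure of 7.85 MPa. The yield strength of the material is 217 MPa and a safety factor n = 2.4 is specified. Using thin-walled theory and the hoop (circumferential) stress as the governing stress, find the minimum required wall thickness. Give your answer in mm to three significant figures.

σ_allow = 217/2.4 = 90.42 MPa.
Hoop stress σ_h = pD/(2t), so t = pD/(2σ_allow) = 7.85×1640/(2×90.42) = 71.19 mm.

t = 71.2 mm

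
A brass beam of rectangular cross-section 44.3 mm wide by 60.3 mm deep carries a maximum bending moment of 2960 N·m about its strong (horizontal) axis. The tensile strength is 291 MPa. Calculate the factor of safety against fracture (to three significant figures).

n = 2.64

Section modulus S = bh²/6 = 44.3×60.3²/6 = 26850 mm³.
σ = M/S = 2960000/26850 = 110.3 MPa.
n = 291/110.3 = 2.639.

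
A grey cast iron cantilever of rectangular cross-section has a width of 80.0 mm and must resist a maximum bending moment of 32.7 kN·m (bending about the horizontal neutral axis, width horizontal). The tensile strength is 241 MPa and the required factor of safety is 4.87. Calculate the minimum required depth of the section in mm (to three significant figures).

σ_allow = 241/4.87 = 49.49 MPa.
For a rectangular section σ = 6M/(bh²), so h² = 6M/(b σ_allow) = 6×3.2700×10^7/(80.0×49.49) = 49560 mm².
h = 222.6 mm.

h = 223 mm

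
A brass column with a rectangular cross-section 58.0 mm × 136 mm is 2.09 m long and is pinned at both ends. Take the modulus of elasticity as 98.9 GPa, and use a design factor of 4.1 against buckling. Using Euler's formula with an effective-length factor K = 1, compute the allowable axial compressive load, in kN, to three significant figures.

Buckling occurs about the weak axis: I_min = h·b³/12 = 136×58.0³/12 = 2.211×10^6 mm⁴ (b = 58.0 mm is the smaller dimension).
Effective length L_e = KL = 1×2.09 m = 2090 mm.
Euler critical load P_cr = π²EI/L_e² = π²×98900×2.211×10^6/2090² = 494100 N.
P_allow = P_cr/n = 494100/4.1 = 120500 N.

P_allow = 121 kN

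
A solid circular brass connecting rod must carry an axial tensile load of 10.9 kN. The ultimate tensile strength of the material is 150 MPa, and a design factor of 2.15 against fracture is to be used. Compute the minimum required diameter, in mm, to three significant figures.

Allowable stress σ_allow = 150/2.15 = 69.77 MPa.
Required area A = F/σ_allow = 10900/69.77 = 156.2 mm².
A = πd²/4 → d = √(4A/π) = 14.10 mm.

d = 14.1 mm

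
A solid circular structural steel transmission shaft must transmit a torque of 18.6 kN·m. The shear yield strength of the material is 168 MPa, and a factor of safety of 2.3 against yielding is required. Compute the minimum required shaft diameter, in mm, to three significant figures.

Allowable shear stress τ_allow = 168/2.3 = 73.04 MPa.
For a solid shaft τ = 16T/(πd³), so d³ = 16T/(π τ_allow) = 16×1.8600×10^7/(π×73.04) = 1.297×10^6 mm³.
d = (1.297×10^6)^(1/3) = 109.1 mm.

d = 109 mm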